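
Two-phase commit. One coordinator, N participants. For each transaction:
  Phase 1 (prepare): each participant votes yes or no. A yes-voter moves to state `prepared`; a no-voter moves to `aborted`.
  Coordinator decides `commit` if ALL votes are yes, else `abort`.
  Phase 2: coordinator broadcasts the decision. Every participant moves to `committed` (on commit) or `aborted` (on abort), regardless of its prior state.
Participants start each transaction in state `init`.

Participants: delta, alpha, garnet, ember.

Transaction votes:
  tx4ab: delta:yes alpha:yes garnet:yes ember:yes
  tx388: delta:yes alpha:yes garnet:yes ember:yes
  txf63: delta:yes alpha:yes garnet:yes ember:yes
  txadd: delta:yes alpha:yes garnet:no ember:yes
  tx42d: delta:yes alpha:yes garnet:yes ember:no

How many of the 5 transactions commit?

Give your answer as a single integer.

Answer: 3

Derivation:
tx4ab: all yes -> commit (commits=1)
tx388: all yes -> commit (commits=2)
txf63: all yes -> commit (commits=3)
txadd: no from garnet -> abort (commits=3)
tx42d: no from ember -> abort (commits=3)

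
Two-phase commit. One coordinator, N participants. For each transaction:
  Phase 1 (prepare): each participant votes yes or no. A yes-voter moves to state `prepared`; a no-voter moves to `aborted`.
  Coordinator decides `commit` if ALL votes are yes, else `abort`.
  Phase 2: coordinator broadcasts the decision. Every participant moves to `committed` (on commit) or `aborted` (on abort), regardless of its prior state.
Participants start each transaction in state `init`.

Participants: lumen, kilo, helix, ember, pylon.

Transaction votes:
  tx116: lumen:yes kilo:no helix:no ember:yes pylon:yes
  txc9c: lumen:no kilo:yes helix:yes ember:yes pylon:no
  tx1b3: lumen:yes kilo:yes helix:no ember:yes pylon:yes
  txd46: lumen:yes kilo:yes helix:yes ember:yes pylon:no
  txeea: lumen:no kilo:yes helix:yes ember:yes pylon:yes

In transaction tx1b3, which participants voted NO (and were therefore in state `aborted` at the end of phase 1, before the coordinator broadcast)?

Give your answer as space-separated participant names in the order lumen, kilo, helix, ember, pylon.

Txn tx1b3 phase 1: lumen yes -> prepared; kilo yes -> prepared; helix no -> aborted; ember yes -> prepared; pylon yes -> prepared

Answer: helix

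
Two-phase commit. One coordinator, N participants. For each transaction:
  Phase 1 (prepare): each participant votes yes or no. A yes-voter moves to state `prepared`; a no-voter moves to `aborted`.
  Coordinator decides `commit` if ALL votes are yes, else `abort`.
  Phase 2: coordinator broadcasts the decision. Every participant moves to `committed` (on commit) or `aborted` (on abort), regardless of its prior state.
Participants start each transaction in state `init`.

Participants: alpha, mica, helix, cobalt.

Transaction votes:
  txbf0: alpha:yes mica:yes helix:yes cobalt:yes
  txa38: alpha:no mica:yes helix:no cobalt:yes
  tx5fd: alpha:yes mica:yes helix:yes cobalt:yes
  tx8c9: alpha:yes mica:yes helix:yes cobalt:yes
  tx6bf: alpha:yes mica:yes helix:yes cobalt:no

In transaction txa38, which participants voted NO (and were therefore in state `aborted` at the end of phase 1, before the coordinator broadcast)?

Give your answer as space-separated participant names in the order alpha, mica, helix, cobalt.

Txn txa38 phase 1: alpha no -> aborted; mica yes -> prepared; helix no -> aborted; cobalt yes -> prepared

Answer: alpha helix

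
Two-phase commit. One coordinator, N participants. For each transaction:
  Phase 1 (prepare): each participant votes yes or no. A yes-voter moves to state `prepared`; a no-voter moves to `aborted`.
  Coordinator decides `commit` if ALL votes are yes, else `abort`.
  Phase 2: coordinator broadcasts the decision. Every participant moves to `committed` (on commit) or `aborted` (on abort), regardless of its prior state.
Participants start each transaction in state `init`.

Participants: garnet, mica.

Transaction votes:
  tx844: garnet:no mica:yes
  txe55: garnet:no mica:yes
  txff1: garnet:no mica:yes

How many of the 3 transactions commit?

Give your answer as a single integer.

tx844: no from garnet -> abort (commits=0)
txe55: no from garnet -> abort (commits=0)
txff1: no from garnet -> abort (commits=0)

Answer: 0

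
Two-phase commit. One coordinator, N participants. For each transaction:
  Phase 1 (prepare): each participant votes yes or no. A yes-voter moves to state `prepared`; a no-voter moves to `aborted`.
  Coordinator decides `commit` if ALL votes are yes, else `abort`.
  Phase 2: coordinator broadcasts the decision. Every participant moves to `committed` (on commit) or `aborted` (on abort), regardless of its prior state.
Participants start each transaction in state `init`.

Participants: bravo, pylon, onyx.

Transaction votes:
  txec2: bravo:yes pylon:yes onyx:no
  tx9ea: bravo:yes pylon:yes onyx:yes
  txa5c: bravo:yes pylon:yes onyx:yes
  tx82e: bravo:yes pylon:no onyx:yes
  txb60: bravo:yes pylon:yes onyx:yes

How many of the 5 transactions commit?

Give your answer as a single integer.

Answer: 3

Derivation:
txec2: no from onyx -> abort (commits=0)
tx9ea: all yes -> commit (commits=1)
txa5c: all yes -> commit (commits=2)
tx82e: no from pylon -> abort (commits=2)
txb60: all yes -> commit (commits=3)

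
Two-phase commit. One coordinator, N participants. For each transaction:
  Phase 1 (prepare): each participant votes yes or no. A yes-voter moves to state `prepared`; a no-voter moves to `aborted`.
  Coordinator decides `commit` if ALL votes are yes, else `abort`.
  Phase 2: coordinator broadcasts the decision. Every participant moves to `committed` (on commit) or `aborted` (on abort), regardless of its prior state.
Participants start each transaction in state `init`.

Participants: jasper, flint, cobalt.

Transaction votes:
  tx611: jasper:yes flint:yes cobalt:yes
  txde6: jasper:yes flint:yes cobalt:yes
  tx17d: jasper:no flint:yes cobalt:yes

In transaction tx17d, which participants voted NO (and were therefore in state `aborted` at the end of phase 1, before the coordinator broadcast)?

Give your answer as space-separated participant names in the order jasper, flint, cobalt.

Answer: jasper

Derivation:
Txn tx17d phase 1: jasper no -> aborted; flint yes -> prepared; cobalt yes -> prepared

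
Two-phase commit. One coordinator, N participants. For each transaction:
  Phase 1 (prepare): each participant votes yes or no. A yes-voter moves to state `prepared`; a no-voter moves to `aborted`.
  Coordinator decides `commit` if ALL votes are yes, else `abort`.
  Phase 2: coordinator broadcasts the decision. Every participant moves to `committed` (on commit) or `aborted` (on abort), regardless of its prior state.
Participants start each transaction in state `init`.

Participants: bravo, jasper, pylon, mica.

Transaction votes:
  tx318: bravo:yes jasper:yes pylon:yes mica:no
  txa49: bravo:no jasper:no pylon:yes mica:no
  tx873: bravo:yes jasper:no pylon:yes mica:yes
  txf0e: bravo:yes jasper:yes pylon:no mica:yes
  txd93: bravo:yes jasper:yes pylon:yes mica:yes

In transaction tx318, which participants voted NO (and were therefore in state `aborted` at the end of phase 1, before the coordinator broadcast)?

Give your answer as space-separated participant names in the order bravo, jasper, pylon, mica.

Answer: mica

Derivation:
Txn tx318 phase 1: bravo yes -> prepared; jasper yes -> prepared; pylon yes -> prepared; mica no -> aborted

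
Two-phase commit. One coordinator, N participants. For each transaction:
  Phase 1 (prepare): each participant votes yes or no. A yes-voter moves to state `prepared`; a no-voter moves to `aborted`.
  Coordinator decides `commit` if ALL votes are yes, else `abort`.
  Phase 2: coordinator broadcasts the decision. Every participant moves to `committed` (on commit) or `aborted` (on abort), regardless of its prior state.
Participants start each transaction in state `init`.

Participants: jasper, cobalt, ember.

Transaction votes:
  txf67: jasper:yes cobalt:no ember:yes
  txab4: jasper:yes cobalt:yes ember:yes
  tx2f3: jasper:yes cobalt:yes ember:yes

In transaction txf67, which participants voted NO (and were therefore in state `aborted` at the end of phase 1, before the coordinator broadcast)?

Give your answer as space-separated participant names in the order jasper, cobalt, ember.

Answer: cobalt

Derivation:
Txn txf67 phase 1: jasper yes -> prepared; cobalt no -> aborted; ember yes -> prepared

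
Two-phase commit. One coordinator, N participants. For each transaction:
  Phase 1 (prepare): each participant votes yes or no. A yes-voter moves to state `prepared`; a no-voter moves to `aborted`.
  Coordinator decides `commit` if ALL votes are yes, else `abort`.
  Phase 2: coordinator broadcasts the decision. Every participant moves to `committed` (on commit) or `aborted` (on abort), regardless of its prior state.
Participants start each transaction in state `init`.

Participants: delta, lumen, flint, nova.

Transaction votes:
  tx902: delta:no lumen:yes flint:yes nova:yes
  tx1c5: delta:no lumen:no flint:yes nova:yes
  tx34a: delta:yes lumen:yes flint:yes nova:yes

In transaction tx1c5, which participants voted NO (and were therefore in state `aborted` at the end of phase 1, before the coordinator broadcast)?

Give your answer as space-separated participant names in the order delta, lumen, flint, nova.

Txn tx1c5 phase 1: delta no -> aborted; lumen no -> aborted; flint yes -> prepared; nova yes -> prepared

Answer: delta lumen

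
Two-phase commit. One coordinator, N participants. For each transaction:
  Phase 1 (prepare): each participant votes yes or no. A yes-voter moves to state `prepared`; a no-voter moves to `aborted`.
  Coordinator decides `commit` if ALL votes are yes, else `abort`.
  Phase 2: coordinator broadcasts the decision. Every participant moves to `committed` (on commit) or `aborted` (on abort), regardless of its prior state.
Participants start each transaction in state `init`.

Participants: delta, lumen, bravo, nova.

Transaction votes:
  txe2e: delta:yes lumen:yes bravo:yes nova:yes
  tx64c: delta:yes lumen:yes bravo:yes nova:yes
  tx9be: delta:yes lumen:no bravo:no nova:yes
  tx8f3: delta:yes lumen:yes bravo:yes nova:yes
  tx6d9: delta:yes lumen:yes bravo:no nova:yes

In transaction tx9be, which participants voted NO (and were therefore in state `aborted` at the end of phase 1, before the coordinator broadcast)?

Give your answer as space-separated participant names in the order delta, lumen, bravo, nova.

Txn tx9be phase 1: delta yes -> prepared; lumen no -> aborted; bravo no -> aborted; nova yes -> prepared

Answer: lumen bravo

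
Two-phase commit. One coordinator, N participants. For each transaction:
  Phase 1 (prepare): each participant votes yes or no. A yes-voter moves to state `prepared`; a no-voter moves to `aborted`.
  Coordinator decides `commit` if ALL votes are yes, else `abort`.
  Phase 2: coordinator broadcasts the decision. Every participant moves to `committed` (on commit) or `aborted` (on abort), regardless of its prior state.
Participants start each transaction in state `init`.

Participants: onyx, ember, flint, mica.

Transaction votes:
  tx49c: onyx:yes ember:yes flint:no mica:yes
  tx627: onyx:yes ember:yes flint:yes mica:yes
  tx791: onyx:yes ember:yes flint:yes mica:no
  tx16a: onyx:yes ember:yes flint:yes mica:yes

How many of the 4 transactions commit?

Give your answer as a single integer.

tx49c: no from flint -> abort (commits=0)
tx627: all yes -> commit (commits=1)
tx791: no from mica -> abort (commits=1)
tx16a: all yes -> commit (commits=2)

Answer: 2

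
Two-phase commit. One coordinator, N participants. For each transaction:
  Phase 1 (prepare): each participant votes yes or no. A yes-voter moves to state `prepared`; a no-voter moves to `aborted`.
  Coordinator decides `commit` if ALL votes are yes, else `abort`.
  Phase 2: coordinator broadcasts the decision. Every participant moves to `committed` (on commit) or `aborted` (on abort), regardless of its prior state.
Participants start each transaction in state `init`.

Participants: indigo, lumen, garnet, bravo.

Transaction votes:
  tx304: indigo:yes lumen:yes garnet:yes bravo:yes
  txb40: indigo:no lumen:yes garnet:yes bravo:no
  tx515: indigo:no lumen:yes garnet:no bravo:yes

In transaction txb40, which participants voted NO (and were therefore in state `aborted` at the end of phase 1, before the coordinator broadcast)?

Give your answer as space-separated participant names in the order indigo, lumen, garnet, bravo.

Answer: indigo bravo

Derivation:
Txn txb40 phase 1: indigo no -> aborted; lumen yes -> prepared; garnet yes -> prepared; bravo no -> aborted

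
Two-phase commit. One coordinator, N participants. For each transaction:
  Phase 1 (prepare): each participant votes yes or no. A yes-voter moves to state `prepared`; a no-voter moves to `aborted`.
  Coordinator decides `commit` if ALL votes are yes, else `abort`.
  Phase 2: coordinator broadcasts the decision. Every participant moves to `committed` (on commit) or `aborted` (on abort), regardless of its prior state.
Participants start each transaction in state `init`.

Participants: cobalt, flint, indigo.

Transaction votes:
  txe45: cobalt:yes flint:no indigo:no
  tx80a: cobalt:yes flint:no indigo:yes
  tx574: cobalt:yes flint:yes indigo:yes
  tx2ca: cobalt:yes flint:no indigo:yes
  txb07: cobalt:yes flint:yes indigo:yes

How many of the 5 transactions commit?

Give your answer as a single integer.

Answer: 2

Derivation:
txe45: no from flint, indigo -> abort (commits=0)
tx80a: no from flint -> abort (commits=0)
tx574: all yes -> commit (commits=1)
tx2ca: no from flint -> abort (commits=1)
txb07: all yes -> commit (commits=2)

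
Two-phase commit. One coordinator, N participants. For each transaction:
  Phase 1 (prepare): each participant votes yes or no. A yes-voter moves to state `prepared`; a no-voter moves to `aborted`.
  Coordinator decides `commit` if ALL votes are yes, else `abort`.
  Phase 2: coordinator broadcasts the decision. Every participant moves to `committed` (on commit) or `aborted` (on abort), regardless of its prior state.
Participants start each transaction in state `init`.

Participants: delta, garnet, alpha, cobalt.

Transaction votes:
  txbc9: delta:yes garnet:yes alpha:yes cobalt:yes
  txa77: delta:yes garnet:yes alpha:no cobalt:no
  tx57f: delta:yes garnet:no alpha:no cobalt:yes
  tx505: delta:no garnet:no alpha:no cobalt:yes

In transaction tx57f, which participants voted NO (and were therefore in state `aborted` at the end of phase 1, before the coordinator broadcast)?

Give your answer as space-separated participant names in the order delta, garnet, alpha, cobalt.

Txn tx57f phase 1: delta yes -> prepared; garnet no -> aborted; alpha no -> aborted; cobalt yes -> prepared

Answer: garnet alpha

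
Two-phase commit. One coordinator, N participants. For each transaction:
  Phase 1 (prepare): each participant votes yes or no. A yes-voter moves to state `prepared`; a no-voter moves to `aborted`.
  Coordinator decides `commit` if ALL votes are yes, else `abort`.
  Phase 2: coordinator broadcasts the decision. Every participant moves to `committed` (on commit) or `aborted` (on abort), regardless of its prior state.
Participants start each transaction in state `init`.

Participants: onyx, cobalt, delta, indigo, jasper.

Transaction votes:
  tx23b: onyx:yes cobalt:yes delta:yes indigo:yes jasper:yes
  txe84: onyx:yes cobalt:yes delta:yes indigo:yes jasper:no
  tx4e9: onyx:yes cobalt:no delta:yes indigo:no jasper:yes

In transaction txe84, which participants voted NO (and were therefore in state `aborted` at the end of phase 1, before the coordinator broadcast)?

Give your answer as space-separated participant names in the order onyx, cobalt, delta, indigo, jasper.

Txn txe84 phase 1: onyx yes -> prepared; cobalt yes -> prepared; delta yes -> prepared; indigo yes -> prepared; jasper no -> aborted

Answer: jasper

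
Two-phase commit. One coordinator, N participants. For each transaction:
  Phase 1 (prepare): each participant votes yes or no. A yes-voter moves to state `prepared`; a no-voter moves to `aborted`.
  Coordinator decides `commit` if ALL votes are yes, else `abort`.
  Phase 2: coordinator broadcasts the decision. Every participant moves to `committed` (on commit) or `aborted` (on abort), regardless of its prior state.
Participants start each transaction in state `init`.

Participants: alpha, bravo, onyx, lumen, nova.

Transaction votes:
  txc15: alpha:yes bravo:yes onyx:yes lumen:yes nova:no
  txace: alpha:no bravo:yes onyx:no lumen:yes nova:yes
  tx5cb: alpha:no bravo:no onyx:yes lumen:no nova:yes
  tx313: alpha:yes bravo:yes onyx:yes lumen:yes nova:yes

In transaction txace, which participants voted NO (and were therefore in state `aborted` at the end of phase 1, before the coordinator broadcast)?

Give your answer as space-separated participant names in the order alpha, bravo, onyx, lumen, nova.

Answer: alpha onyx

Derivation:
Txn txace phase 1: alpha no -> aborted; bravo yes -> prepared; onyx no -> aborted; lumen yes -> prepared; nova yes -> prepared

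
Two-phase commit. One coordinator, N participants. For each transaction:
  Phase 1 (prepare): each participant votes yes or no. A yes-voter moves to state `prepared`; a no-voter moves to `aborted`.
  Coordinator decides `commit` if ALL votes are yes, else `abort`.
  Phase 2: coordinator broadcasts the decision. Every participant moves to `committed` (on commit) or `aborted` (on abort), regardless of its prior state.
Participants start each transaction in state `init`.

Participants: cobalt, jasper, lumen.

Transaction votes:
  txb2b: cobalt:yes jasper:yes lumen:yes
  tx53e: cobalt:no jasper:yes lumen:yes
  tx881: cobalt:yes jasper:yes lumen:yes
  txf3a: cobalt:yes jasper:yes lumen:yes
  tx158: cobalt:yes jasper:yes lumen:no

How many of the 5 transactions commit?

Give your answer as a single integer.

txb2b: all yes -> commit (commits=1)
tx53e: no from cobalt -> abort (commits=1)
tx881: all yes -> commit (commits=2)
txf3a: all yes -> commit (commits=3)
tx158: no from lumen -> abort (commits=3)

Answer: 3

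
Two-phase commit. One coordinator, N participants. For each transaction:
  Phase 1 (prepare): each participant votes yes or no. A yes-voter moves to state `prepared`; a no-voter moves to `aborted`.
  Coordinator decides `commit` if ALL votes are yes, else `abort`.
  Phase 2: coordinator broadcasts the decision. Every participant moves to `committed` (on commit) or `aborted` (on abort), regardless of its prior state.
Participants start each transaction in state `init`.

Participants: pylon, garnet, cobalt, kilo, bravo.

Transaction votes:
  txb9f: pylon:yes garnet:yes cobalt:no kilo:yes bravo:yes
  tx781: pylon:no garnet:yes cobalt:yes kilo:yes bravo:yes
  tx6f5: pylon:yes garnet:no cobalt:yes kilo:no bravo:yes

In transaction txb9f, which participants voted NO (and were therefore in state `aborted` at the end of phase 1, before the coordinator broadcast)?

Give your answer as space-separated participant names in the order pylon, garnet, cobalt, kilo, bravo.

Answer: cobalt

Derivation:
Txn txb9f phase 1: pylon yes -> prepared; garnet yes -> prepared; cobalt no -> aborted; kilo yes -> prepared; bravo yes -> prepared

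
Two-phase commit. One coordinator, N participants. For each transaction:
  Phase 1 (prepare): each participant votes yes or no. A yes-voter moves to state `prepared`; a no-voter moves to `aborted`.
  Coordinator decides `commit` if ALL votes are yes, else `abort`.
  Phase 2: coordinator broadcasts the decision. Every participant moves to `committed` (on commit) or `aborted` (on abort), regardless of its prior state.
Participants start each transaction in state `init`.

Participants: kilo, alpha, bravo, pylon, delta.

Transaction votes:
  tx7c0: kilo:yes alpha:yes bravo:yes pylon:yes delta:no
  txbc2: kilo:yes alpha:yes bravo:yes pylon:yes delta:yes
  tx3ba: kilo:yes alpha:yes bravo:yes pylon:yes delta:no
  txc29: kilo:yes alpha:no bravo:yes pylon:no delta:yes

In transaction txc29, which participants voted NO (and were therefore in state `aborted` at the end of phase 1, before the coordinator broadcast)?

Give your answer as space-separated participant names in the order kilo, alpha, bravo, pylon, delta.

Txn txc29 phase 1: kilo yes -> prepared; alpha no -> aborted; bravo yes -> prepared; pylon no -> aborted; delta yes -> prepared

Answer: alpha pylon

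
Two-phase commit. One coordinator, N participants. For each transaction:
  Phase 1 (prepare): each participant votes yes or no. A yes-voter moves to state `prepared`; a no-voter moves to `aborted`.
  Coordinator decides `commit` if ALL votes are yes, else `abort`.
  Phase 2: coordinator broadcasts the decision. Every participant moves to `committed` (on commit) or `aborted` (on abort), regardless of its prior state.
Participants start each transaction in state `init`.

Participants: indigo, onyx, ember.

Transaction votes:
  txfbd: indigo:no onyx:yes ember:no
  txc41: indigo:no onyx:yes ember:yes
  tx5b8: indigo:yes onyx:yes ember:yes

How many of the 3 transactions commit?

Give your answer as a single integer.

txfbd: no from indigo, ember -> abort (commits=0)
txc41: no from indigo -> abort (commits=0)
tx5b8: all yes -> commit (commits=1)

Answer: 1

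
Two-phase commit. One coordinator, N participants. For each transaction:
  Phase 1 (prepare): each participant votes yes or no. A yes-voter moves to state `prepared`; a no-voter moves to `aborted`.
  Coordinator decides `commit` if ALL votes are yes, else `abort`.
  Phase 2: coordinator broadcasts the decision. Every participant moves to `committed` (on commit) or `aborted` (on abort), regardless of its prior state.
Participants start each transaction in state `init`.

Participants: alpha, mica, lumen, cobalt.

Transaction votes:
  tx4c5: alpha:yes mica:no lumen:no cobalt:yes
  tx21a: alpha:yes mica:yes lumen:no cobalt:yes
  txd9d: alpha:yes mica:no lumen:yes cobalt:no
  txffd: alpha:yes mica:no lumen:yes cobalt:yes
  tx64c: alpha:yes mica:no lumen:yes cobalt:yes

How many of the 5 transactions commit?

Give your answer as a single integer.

tx4c5: no from mica, lumen -> abort (commits=0)
tx21a: no from lumen -> abort (commits=0)
txd9d: no from mica, cobalt -> abort (commits=0)
txffd: no from mica -> abort (commits=0)
tx64c: no from mica -> abort (commits=0)

Answer: 0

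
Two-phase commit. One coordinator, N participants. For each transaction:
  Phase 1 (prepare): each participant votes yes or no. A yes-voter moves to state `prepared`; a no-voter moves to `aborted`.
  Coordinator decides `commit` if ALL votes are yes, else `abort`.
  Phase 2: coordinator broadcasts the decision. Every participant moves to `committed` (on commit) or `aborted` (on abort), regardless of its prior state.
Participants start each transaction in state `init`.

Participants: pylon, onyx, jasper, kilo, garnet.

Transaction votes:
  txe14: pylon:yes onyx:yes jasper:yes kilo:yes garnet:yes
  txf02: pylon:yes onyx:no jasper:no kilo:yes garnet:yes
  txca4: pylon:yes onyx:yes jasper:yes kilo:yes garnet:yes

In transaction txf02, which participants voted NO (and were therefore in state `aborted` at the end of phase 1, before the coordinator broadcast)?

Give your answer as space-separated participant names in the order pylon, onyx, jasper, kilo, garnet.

Txn txf02 phase 1: pylon yes -> prepared; onyx no -> aborted; jasper no -> aborted; kilo yes -> prepared; garnet yes -> prepared

Answer: onyx jasper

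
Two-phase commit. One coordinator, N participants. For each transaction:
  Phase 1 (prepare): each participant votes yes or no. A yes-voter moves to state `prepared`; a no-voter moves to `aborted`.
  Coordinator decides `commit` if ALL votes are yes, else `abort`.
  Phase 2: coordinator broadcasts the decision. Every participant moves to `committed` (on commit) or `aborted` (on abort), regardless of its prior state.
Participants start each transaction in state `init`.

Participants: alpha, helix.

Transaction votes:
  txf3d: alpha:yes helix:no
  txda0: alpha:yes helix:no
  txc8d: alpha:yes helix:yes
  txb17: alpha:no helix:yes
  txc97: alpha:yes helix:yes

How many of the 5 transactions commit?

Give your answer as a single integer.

txf3d: no from helix -> abort (commits=0)
txda0: no from helix -> abort (commits=0)
txc8d: all yes -> commit (commits=1)
txb17: no from alpha -> abort (commits=1)
txc97: all yes -> commit (commits=2)

Answer: 2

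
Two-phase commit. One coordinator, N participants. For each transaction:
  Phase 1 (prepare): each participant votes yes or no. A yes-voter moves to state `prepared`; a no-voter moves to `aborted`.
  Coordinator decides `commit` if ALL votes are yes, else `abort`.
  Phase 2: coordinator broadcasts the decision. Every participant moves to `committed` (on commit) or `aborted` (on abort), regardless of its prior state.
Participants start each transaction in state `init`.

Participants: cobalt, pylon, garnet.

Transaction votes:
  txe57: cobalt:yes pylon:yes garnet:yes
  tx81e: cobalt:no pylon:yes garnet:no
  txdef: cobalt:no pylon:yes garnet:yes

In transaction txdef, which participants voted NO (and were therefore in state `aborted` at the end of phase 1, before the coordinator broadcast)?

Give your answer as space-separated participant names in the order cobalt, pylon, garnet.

Answer: cobalt

Derivation:
Txn txdef phase 1: cobalt no -> aborted; pylon yes -> prepared; garnet yes -> prepared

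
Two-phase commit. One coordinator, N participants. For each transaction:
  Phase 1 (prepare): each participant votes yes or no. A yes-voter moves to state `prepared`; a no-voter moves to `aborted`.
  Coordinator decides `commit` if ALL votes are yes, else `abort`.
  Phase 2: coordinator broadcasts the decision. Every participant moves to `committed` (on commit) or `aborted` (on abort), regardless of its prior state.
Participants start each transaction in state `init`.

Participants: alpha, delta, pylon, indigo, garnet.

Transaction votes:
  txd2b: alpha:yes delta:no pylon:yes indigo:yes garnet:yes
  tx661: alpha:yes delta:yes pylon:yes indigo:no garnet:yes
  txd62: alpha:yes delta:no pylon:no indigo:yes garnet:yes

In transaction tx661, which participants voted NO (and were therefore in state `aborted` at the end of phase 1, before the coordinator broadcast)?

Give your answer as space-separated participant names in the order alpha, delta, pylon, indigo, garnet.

Txn tx661 phase 1: alpha yes -> prepared; delta yes -> prepared; pylon yes -> prepared; indigo no -> aborted; garnet yes -> prepared

Answer: indigo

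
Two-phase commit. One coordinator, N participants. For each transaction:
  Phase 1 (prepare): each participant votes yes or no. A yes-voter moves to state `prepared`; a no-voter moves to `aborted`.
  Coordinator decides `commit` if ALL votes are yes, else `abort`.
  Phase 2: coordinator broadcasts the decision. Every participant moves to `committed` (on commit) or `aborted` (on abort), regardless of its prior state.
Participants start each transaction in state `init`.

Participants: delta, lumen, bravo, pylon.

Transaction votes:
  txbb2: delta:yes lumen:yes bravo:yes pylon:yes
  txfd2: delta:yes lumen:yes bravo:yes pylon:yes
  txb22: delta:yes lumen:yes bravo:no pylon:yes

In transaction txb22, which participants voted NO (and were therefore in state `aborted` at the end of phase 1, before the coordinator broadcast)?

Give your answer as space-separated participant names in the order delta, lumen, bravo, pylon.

Answer: bravo

Derivation:
Txn txb22 phase 1: delta yes -> prepared; lumen yes -> prepared; bravo no -> aborted; pylon yes -> prepared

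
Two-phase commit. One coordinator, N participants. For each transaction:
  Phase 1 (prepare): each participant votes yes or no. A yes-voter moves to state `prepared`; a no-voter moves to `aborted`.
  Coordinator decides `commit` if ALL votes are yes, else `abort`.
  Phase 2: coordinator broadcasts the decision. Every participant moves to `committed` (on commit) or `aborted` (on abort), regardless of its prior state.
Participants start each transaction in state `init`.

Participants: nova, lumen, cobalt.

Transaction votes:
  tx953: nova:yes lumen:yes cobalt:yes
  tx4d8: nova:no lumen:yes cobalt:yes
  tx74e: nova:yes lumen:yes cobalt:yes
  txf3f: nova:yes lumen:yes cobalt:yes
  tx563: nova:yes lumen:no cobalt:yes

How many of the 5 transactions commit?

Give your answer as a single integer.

Answer: 3

Derivation:
tx953: all yes -> commit (commits=1)
tx4d8: no from nova -> abort (commits=1)
tx74e: all yes -> commit (commits=2)
txf3f: all yes -> commit (commits=3)
tx563: no from lumen -> abort (commits=3)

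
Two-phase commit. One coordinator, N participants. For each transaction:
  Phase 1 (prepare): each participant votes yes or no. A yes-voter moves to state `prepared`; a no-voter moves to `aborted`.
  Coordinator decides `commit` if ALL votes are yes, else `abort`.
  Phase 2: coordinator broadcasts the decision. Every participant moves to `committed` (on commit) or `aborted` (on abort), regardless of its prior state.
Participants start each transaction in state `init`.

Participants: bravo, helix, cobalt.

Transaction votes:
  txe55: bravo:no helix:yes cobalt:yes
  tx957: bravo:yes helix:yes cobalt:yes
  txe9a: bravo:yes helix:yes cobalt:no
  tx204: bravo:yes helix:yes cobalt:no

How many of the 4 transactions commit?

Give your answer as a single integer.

Answer: 1

Derivation:
txe55: no from bravo -> abort (commits=0)
tx957: all yes -> commit (commits=1)
txe9a: no from cobalt -> abort (commits=1)
tx204: no from cobalt -> abort (commits=1)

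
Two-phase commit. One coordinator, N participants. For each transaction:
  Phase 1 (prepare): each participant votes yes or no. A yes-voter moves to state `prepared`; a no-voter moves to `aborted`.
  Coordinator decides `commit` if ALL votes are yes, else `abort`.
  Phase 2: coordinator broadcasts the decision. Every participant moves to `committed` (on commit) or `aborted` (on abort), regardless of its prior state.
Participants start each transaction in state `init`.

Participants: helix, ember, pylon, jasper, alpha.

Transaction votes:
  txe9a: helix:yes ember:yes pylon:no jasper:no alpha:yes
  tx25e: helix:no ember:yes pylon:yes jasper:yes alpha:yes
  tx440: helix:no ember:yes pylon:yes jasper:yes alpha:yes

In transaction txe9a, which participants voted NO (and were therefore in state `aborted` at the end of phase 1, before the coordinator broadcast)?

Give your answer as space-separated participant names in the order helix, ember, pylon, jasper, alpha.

Answer: pylon jasper

Derivation:
Txn txe9a phase 1: helix yes -> prepared; ember yes -> prepared; pylon no -> aborted; jasper no -> aborted; alpha yes -> prepared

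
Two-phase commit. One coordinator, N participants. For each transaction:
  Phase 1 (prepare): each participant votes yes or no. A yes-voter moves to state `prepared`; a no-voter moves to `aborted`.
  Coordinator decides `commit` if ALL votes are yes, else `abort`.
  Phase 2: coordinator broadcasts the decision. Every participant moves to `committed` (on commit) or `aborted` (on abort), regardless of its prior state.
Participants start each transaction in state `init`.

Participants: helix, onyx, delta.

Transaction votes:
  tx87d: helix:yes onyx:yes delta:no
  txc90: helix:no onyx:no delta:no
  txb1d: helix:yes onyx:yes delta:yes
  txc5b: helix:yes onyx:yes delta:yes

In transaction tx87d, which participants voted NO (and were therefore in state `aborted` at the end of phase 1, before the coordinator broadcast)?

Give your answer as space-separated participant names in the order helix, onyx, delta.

Txn tx87d phase 1: helix yes -> prepared; onyx yes -> prepared; delta no -> aborted

Answer: delta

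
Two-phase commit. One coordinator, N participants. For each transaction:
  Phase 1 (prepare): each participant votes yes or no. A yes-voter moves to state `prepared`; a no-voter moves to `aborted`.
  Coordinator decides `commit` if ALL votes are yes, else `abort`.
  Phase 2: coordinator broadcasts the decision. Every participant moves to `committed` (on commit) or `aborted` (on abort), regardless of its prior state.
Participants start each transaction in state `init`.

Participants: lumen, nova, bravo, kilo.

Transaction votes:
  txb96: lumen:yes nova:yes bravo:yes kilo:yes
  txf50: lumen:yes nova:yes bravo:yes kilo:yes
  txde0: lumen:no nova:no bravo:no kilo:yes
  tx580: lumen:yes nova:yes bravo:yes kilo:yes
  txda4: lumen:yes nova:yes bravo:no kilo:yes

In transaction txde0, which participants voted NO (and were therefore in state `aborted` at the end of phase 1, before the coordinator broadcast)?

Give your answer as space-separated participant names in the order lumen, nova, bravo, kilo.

Txn txde0 phase 1: lumen no -> aborted; nova no -> aborted; bravo no -> aborted; kilo yes -> prepared

Answer: lumen nova bravo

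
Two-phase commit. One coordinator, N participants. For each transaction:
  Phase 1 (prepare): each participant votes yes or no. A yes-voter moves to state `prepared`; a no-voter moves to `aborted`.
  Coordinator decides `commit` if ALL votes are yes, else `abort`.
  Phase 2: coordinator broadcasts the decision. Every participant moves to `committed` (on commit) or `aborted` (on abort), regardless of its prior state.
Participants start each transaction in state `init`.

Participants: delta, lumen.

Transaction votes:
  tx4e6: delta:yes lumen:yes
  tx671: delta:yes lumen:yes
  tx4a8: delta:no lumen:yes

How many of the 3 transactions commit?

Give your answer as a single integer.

Answer: 2

Derivation:
tx4e6: all yes -> commit (commits=1)
tx671: all yes -> commit (commits=2)
tx4a8: no from delta -> abort (commits=2)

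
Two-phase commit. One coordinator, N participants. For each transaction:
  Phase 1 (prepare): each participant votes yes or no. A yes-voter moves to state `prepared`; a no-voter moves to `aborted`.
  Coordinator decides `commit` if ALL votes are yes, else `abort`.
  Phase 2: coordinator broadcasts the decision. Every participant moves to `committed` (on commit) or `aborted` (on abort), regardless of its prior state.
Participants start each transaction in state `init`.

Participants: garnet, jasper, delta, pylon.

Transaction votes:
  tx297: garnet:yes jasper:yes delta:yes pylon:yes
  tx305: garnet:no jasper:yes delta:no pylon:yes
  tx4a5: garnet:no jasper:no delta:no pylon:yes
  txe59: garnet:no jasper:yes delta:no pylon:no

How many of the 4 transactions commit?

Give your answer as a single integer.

tx297: all yes -> commit (commits=1)
tx305: no from garnet, delta -> abort (commits=1)
tx4a5: no from garnet, jasper, delta -> abort (commits=1)
txe59: no from garnet, delta, pylon -> abort (commits=1)

Answer: 1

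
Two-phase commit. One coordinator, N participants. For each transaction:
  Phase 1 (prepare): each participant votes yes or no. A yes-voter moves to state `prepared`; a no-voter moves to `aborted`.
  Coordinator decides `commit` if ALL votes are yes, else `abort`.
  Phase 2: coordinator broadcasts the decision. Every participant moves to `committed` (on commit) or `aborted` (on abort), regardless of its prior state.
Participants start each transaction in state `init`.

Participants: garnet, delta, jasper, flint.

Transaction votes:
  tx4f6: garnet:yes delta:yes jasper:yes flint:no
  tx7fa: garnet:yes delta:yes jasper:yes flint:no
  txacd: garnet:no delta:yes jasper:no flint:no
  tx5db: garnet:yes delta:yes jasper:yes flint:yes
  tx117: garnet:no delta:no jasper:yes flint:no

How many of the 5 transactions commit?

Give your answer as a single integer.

Answer: 1

Derivation:
tx4f6: no from flint -> abort (commits=0)
tx7fa: no from flint -> abort (commits=0)
txacd: no from garnet, jasper, flint -> abort (commits=0)
tx5db: all yes -> commit (commits=1)
tx117: no from garnet, delta, flint -> abort (commits=1)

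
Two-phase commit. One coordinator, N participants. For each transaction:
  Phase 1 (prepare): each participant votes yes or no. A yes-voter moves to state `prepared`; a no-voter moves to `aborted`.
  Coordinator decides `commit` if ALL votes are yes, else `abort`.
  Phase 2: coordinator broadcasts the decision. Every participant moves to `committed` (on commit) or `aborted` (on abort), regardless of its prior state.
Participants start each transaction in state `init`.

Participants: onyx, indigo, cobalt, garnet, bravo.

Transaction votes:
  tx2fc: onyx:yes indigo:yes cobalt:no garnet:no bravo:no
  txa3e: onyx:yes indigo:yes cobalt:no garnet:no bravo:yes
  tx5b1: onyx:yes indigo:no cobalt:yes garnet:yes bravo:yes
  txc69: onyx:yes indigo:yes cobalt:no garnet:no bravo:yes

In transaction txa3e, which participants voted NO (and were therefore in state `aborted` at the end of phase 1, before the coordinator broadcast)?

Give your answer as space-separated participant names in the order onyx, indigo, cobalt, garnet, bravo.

Answer: cobalt garnet

Derivation:
Txn txa3e phase 1: onyx yes -> prepared; indigo yes -> prepared; cobalt no -> aborted; garnet no -> aborted; bravo yes -> prepared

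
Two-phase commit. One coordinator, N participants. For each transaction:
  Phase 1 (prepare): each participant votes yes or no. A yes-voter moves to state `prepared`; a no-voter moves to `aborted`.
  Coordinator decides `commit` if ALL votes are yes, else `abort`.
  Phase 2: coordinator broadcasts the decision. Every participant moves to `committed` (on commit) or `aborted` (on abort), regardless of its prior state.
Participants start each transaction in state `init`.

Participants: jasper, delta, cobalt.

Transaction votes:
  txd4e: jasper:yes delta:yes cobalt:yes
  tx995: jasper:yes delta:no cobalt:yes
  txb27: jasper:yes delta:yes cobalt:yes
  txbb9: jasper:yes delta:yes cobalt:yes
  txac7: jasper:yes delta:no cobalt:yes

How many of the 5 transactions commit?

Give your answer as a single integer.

Answer: 3

Derivation:
txd4e: all yes -> commit (commits=1)
tx995: no from delta -> abort (commits=1)
txb27: all yes -> commit (commits=2)
txbb9: all yes -> commit (commits=3)
txac7: no from delta -> abort (commits=3)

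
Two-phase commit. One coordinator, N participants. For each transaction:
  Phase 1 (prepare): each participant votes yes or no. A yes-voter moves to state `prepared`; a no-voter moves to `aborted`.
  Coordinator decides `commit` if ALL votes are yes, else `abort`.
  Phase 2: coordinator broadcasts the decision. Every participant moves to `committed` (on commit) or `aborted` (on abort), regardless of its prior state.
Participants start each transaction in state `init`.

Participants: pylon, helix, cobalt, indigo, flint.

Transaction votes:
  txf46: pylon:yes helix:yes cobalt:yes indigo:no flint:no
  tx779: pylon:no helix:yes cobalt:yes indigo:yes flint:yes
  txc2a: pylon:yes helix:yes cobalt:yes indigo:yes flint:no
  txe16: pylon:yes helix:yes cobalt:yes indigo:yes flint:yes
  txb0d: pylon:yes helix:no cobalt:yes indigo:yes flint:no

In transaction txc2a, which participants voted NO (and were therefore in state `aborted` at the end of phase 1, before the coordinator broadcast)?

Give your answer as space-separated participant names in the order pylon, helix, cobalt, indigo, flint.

Txn txc2a phase 1: pylon yes -> prepared; helix yes -> prepared; cobalt yes -> prepared; indigo yes -> prepared; flint no -> aborted

Answer: flint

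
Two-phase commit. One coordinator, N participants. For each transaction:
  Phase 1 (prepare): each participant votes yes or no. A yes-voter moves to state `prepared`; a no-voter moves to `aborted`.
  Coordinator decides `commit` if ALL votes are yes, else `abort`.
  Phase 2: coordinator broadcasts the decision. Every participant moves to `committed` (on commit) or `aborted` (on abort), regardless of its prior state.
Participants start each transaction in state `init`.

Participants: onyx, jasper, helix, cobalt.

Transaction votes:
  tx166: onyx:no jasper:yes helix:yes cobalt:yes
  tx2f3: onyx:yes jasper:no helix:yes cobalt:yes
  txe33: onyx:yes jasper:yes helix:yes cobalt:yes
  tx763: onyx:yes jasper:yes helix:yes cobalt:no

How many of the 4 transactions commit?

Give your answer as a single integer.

tx166: no from onyx -> abort (commits=0)
tx2f3: no from jasper -> abort (commits=0)
txe33: all yes -> commit (commits=1)
tx763: no from cobalt -> abort (commits=1)

Answer: 1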